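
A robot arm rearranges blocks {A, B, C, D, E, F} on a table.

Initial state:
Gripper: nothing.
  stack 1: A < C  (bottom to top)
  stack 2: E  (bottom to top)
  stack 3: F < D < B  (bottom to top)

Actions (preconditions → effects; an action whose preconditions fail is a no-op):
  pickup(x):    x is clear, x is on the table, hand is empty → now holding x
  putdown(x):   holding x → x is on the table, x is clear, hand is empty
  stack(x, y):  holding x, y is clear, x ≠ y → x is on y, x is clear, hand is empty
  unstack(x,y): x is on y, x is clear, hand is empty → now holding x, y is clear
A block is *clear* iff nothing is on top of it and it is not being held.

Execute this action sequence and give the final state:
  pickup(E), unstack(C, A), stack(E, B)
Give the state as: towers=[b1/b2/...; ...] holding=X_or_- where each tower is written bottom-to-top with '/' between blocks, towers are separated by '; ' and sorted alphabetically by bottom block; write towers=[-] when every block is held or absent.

towers=[A/C; F/D/B/E] holding=-

step 1 (pickup(E)): towers=[A/C; F/D/B] holding=E
step 2 (unstack(C, A)) [no-op]: towers=[A/C; F/D/B] holding=E
step 3 (stack(E, B)): towers=[A/C; F/D/B/E] holding=-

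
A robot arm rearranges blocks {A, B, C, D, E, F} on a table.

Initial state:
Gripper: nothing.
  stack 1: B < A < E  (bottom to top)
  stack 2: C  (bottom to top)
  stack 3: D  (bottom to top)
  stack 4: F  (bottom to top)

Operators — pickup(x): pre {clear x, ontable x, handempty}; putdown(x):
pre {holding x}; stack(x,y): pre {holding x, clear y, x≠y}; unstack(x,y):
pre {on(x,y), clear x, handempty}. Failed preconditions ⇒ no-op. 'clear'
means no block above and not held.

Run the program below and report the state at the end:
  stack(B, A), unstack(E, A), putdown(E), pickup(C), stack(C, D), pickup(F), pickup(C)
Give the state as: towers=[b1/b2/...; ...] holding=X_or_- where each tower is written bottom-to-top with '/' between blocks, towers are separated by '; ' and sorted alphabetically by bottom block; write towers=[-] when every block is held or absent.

towers=[B/A; D/C; E] holding=F

step 1 (stack(B, A)) [no-op]: towers=[B/A/E; C; D; F] holding=-
step 2 (unstack(E, A)): towers=[B/A; C; D; F] holding=E
step 3 (putdown(E)): towers=[B/A; C; D; E; F] holding=-
step 4 (pickup(C)): towers=[B/A; D; E; F] holding=C
step 5 (stack(C, D)): towers=[B/A; D/C; E; F] holding=-
step 6 (pickup(F)): towers=[B/A; D/C; E] holding=F
step 7 (pickup(C)) [no-op]: towers=[B/A; D/C; E] holding=F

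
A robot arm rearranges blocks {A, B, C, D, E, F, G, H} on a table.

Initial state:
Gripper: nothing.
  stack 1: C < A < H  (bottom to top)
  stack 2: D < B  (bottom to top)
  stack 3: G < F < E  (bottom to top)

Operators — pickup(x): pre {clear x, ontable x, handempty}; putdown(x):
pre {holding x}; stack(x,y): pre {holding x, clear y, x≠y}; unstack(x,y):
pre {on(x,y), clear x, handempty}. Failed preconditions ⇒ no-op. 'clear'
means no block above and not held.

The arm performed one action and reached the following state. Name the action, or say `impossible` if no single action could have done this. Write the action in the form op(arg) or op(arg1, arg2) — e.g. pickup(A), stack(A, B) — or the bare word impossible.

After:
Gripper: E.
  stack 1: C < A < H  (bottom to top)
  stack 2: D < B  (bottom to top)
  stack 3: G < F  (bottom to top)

unstack(E, F)

target: towers=[C/A/H; D/B; G/F] holding=E
     unstack(E, F) → towers=[C/A/H; D/B; G/F] holding=E  ← match
     unstack(H, A) → towers=[C/A; D/B; G/F/E] holding=H
     unstack(B, D) → towers=[C/A/H; D; G/F/E] holding=B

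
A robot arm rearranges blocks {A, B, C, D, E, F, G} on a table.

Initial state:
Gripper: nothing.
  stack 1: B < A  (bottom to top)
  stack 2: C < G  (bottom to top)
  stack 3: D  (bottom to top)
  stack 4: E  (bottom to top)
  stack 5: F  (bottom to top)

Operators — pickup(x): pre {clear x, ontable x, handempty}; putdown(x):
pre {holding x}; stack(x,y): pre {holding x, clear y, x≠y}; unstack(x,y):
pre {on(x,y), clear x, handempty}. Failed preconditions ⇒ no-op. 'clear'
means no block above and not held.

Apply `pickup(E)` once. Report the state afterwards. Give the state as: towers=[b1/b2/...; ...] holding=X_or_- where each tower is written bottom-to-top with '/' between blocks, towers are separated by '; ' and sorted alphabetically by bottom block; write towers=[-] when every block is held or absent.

before: towers=[B/A; C/G; D; E; F] holding=-
pre[pickup(E)]: clear(E) ✓, ontable(E) ✓, handempty ✓
all met → apply pickup(E)
after:  towers=[B/A; C/G; D; F] holding=E

towers=[B/A; C/G; D; F] holding=E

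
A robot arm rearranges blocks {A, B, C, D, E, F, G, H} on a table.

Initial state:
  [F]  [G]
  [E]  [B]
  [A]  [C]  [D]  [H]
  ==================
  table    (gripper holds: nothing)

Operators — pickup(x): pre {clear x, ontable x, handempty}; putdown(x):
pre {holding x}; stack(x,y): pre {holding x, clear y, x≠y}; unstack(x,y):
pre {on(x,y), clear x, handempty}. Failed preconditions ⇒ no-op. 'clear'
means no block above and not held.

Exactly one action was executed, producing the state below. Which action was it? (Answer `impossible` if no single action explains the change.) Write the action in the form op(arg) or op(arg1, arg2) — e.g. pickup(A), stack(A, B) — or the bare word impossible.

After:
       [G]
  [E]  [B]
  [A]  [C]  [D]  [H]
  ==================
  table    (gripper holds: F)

target: towers=[A/E; C/B/G; D; H] holding=F
     unstack(G, B) → towers=[A/E/F; C/B; D; H] holding=G
         pickup(H) → towers=[A/E/F; C/B/G; D] holding=H
     unstack(F, E) → towers=[A/E; C/B/G; D; H] holding=F  ← match
         pickup(D) → towers=[A/E/F; C/B/G; H] holding=D

unstack(F, E)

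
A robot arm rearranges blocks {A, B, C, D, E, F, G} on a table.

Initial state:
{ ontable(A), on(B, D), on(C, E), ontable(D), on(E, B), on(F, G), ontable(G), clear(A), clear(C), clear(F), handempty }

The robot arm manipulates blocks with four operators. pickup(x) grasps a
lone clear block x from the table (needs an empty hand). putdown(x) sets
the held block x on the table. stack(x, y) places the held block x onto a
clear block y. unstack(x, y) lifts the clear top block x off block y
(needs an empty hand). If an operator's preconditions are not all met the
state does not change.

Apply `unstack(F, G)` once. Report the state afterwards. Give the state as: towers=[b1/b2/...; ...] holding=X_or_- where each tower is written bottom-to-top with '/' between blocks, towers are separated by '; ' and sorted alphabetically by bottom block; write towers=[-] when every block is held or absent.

towers=[A; D/B/E/C; G] holding=F

before: towers=[A; D/B/E/C; G/F] holding=-
pre[unstack(F, G)]: on(F,G) ok, clear(F) ok, handempty ok
all met → apply unstack(F, G)
after:  towers=[A; D/B/E/C; G] holding=F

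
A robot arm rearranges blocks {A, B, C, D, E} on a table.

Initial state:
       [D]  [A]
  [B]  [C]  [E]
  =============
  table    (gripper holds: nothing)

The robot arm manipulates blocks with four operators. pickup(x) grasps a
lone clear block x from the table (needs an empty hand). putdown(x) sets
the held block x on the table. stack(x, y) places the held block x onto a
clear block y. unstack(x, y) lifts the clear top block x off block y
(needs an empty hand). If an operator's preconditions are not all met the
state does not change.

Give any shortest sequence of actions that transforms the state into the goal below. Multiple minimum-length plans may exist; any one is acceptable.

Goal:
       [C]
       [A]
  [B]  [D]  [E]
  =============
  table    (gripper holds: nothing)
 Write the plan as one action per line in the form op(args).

step 1 (unstack(D, C)): towers=[B; C; E/A] holding=D
step 2 (putdown(D)): towers=[B; C; D; E/A] holding=-
step 3 (unstack(A, E)): towers=[B; C; D; E] holding=A
step 4 (stack(A, D)): towers=[B; C; D/A; E] holding=-
step 5 (pickup(C)): towers=[B; D/A; E] holding=C
step 6 (stack(C, A)): towers=[B; D/A/C; E] holding=-
goal check: towers=[B; D/A/C; E] holding=- — reached (length 6, optimal by BFS)

unstack(D, C)
putdown(D)
unstack(A, E)
stack(A, D)
pickup(C)
stack(C, A)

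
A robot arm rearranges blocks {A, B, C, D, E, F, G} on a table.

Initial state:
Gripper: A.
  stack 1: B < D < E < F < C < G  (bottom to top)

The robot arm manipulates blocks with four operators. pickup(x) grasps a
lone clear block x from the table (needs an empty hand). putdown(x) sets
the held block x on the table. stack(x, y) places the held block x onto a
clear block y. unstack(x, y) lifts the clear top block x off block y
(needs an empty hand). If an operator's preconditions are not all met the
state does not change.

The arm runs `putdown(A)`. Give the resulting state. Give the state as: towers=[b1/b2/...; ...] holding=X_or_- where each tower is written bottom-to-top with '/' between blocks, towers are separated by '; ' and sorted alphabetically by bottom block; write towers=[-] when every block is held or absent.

towers=[A; B/D/E/F/C/G] holding=-

before: towers=[B/D/E/F/C/G] holding=A
pre[putdown(A)]: holding(A) ok
all met → apply putdown(A)
after:  towers=[A; B/D/E/F/C/G] holding=-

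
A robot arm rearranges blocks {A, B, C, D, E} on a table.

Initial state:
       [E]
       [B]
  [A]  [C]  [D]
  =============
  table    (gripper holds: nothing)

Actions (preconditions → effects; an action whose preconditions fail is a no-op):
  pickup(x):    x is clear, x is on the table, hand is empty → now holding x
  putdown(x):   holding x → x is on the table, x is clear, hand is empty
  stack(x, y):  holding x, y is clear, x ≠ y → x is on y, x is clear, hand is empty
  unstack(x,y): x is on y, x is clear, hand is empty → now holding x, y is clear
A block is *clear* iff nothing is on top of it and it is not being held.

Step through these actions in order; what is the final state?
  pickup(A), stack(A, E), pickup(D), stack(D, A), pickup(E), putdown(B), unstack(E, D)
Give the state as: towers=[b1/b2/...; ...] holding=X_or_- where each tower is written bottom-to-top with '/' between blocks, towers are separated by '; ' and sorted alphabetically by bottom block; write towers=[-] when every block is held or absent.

towers=[C/B/E/A/D] holding=-

step 1 (pickup(A)): towers=[C/B/E; D] holding=A
step 2 (stack(A, E)): towers=[C/B/E/A; D] holding=-
step 3 (pickup(D)): towers=[C/B/E/A] holding=D
step 4 (stack(D, A)): towers=[C/B/E/A/D] holding=-
step 5 (pickup(E)) [no-op]: towers=[C/B/E/A/D] holding=-
step 6 (putdown(B)) [no-op]: towers=[C/B/E/A/D] holding=-
step 7 (unstack(E, D)) [no-op]: towers=[C/B/E/A/D] holding=-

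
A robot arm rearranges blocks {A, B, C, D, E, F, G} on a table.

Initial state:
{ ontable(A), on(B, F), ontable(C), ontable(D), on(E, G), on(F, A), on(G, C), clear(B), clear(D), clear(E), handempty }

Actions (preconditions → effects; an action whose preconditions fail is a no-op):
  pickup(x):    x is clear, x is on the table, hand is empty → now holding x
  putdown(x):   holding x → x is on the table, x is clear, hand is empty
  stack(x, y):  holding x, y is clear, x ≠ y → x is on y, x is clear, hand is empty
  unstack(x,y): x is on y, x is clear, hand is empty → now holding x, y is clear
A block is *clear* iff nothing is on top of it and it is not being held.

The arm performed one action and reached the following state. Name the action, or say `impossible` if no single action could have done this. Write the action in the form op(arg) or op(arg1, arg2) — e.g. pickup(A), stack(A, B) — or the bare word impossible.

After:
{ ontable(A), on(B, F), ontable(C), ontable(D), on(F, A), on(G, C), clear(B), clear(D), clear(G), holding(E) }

unstack(E, G)

target: towers=[A/F/B; C/G; D] holding=E
     unstack(B, F) → towers=[A/F; C/G/E; D] holding=B
         pickup(D) → towers=[A/F/B; C/G/E] holding=D
     unstack(E, G) → towers=[A/F/B; C/G; D] holding=E  ← match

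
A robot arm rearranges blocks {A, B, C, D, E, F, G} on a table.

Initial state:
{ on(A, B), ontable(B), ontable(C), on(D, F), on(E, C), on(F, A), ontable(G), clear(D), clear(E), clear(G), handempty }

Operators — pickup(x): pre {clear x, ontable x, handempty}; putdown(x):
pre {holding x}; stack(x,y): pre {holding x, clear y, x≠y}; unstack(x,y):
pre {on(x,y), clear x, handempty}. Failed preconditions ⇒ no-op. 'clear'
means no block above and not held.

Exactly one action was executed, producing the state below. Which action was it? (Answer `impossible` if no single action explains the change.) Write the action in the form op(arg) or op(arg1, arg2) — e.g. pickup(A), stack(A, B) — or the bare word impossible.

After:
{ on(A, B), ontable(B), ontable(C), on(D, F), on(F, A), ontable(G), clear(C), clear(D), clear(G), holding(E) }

unstack(E, C)

target: towers=[B/A/F/D; C; G] holding=E
         pickup(G) → towers=[B/A/F/D; C/E] holding=G
     unstack(D, F) → towers=[B/A/F; C/E; G] holding=D
     unstack(E, C) → towers=[B/A/F/D; C; G] holding=E  ← match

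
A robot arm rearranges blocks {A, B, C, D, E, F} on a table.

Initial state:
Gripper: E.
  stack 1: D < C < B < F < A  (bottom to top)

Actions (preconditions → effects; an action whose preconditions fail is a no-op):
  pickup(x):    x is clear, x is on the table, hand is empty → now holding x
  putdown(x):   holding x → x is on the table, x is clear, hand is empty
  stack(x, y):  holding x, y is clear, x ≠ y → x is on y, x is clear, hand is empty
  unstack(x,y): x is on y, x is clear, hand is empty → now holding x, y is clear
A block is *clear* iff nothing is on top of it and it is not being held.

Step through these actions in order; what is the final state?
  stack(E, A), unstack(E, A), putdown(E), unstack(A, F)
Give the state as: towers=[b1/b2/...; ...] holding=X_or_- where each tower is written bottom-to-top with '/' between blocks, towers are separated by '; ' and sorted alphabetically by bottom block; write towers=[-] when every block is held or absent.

towers=[D/C/B/F; E] holding=A

step 1 (stack(E, A)): towers=[D/C/B/F/A/E] holding=-
step 2 (unstack(E, A)): towers=[D/C/B/F/A] holding=E
step 3 (putdown(E)): towers=[D/C/B/F/A; E] holding=-
step 4 (unstack(A, F)): towers=[D/C/B/F; E] holding=A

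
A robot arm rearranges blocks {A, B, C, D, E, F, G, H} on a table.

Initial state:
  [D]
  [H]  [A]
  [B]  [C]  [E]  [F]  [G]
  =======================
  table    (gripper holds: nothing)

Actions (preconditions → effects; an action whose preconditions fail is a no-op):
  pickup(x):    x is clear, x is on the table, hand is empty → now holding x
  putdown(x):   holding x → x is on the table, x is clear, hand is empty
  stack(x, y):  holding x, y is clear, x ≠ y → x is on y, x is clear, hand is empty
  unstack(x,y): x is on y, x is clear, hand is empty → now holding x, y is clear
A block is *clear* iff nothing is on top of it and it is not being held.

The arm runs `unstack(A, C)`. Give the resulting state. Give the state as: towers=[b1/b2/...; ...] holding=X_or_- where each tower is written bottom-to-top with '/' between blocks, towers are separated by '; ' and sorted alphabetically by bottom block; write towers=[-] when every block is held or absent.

before: towers=[B/H/D; C/A; E; F; G] holding=-
pre[unstack(A, C)]: on(A,C) ok, clear(A) ok, handempty ok
all met → apply unstack(A, C)
after:  towers=[B/H/D; C; E; F; G] holding=A

towers=[B/H/D; C; E; F; G] holding=A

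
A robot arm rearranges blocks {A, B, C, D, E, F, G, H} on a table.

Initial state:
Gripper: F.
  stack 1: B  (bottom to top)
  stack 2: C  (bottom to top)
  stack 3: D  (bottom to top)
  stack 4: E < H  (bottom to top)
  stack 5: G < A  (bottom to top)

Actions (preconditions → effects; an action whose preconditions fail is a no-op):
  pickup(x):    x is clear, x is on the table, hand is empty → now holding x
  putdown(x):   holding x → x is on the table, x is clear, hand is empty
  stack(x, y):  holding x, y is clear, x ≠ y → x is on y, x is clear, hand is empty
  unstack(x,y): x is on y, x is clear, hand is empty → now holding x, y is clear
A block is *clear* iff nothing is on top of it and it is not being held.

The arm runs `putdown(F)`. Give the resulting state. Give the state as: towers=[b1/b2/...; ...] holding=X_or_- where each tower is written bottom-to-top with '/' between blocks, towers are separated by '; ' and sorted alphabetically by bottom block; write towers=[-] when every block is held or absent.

before: towers=[B; C; D; E/H; G/A] holding=F
pre[putdown(F)]: holding(F) ✓
all met → apply putdown(F)
after:  towers=[B; C; D; E/H; F; G/A] holding=-

towers=[B; C; D; E/H; F; G/A] holding=-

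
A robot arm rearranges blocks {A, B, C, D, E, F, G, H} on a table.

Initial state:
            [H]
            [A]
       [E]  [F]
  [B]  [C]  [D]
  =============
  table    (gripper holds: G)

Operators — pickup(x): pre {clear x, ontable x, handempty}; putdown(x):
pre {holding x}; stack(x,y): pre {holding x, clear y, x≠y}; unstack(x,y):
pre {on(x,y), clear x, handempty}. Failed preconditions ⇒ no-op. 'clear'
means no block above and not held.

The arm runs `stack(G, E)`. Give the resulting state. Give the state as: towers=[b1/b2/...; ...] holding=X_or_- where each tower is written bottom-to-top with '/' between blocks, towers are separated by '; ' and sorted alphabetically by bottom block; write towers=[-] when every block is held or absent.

before: towers=[B; C/E; D/F/A/H] holding=G
pre[stack(G, E)]: holding(G) ✓, clear(E) ✓, G≠E ✓
all met → apply stack(G, E)
after:  towers=[B; C/E/G; D/F/A/H] holding=-

towers=[B; C/E/G; D/F/A/H] holding=-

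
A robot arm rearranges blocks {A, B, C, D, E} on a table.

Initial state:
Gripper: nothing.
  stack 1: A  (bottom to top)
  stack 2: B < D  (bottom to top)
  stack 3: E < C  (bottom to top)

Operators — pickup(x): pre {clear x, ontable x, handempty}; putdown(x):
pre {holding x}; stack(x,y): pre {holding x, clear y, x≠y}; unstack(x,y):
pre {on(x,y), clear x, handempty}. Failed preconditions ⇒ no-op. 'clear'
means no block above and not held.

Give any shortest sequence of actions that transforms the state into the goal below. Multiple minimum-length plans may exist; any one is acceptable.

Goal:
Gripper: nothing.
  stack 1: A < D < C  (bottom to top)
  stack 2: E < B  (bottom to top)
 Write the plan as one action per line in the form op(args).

step 1 (unstack(D, B)): towers=[A; B; E/C] holding=D
step 2 (stack(D, A)): towers=[A/D; B; E/C] holding=-
step 3 (unstack(C, E)): towers=[A/D; B; E] holding=C
step 4 (stack(C, D)): towers=[A/D/C; B; E] holding=-
step 5 (pickup(B)): towers=[A/D/C; E] holding=B
step 6 (stack(B, E)): towers=[A/D/C; E/B] holding=-
goal check: towers=[A/D/C; E/B] holding=- — reached (length 6, optimal by BFS)

unstack(D, B)
stack(D, A)
unstack(C, E)
stack(C, D)
pickup(B)
stack(B, E)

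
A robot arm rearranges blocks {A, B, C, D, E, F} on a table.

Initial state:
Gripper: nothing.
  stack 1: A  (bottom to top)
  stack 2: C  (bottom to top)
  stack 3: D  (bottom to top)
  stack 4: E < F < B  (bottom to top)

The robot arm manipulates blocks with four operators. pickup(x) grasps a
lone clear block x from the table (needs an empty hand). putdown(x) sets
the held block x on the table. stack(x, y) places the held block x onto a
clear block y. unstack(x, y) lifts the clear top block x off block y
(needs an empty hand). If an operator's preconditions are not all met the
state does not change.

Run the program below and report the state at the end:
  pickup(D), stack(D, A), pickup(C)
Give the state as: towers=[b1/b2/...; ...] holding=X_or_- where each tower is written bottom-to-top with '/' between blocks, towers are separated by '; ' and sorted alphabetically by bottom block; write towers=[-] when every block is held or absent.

step 1 (pickup(D)): towers=[A; C; E/F/B] holding=D
step 2 (stack(D, A)): towers=[A/D; C; E/F/B] holding=-
step 3 (pickup(C)): towers=[A/D; E/F/B] holding=C

towers=[A/D; E/F/B] holding=C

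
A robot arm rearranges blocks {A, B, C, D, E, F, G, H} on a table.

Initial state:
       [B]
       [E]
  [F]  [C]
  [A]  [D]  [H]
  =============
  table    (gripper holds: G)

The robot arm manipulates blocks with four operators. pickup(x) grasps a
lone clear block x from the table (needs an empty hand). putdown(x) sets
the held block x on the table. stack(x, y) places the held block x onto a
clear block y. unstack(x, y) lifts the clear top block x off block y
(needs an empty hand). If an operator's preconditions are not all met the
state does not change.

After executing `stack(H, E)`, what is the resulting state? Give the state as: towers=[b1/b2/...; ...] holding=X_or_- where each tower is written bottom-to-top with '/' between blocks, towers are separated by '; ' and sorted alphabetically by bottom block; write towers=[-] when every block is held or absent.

before: towers=[A/F; D/C/E/B; H] holding=G
pre[stack(H, E)]: holding(H) no, clear(E) no, H≠E yes
holding(H), clear(E) unmet → stack(H, E) is a no-op
after:  towers=[A/F; D/C/E/B; H] holding=G

towers=[A/F; D/C/E/B; H] holding=G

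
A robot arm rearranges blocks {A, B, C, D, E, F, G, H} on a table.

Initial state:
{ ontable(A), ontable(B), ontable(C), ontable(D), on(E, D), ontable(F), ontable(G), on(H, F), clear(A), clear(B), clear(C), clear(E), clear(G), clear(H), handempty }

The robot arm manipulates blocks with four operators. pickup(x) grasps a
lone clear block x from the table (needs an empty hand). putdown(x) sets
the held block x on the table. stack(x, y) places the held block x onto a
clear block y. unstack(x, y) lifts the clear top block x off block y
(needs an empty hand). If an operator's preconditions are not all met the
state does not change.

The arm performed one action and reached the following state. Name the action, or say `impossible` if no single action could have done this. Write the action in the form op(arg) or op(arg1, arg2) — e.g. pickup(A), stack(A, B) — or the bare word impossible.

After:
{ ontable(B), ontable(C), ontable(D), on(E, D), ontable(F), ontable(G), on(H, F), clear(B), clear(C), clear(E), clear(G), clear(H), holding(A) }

pickup(A)

target: towers=[B; C; D/E; F/H; G] holding=A
         pickup(G) → towers=[A; B; C; D/E; F/H] holding=G
         pickup(A) → towers=[B; C; D/E; F/H; G] holding=A  ← match
     unstack(E, D) → towers=[A; B; C; D; F/H; G] holding=E
     unstack(H, F) → towers=[A; B; C; D/E; F; G] holding=H
         pickup(B) → towers=[A; C; D/E; F/H; G] holding=B
         pickup(C) → towers=[A; B; D/E; F/H; G] holding=C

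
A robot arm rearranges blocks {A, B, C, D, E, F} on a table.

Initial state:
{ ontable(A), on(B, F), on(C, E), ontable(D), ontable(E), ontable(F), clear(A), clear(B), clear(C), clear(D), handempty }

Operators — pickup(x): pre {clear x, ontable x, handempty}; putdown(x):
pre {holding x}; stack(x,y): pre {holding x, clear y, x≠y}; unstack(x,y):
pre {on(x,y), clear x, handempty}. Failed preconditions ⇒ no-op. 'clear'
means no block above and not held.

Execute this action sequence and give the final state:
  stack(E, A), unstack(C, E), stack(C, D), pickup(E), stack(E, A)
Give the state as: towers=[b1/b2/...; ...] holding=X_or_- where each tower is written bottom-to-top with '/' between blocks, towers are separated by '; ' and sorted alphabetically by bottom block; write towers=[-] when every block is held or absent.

towers=[A/E; D/C; F/B] holding=-

step 1 (stack(E, A)) [no-op]: towers=[A; D; E/C; F/B] holding=-
step 2 (unstack(C, E)): towers=[A; D; E; F/B] holding=C
step 3 (stack(C, D)): towers=[A; D/C; E; F/B] holding=-
step 4 (pickup(E)): towers=[A; D/C; F/B] holding=E
step 5 (stack(E, A)): towers=[A/E; D/C; F/B] holding=-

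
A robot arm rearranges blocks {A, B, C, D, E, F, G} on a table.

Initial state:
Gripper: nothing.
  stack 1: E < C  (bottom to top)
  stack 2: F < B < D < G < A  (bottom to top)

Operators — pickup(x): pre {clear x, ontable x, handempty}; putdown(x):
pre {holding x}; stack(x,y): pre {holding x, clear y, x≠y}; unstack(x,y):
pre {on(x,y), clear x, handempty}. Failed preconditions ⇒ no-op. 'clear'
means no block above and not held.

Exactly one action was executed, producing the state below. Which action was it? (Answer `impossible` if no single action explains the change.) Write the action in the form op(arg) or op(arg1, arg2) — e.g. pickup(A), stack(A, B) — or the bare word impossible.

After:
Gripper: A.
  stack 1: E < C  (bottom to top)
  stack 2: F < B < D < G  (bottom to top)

target: towers=[E/C; F/B/D/G] holding=A
     unstack(A, G) → towers=[E/C; F/B/D/G] holding=A  ← match
     unstack(C, E) → towers=[E; F/B/D/G/A] holding=C

unstack(A, G)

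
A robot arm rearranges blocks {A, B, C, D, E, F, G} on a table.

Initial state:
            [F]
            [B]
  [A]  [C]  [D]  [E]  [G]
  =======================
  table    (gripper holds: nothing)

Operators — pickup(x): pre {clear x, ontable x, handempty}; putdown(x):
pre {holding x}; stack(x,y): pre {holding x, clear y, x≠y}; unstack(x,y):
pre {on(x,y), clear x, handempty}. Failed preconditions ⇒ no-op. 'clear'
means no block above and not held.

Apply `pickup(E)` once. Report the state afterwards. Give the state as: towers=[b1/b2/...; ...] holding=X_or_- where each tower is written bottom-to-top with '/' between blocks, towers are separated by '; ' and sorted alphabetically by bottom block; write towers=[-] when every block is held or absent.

towers=[A; C; D/B/F; G] holding=E

before: towers=[A; C; D/B/F; E; G] holding=-
pre[pickup(E)]: clear(E) ✓, ontable(E) ✓, handempty ✓
all met → apply pickup(E)
after:  towers=[A; C; D/B/F; G] holding=E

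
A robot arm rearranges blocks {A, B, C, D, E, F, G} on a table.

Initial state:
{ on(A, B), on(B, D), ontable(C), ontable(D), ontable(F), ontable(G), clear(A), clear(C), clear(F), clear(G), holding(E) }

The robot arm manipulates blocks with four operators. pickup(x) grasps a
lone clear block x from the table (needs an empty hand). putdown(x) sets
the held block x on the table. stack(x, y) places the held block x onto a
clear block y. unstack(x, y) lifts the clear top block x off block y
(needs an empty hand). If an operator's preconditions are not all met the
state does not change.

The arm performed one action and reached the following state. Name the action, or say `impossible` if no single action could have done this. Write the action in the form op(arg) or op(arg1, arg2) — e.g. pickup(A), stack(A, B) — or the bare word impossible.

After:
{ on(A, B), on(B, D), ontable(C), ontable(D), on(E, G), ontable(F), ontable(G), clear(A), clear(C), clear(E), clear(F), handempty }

stack(E, G)

target: towers=[C; D/B/A; F; G/E] holding=-
        putdown(E) → towers=[C; D/B/A; E; F; G] holding=-
       stack(E, F) → towers=[C; D/B/A; F/E; G] holding=-
       stack(E, G) → towers=[C; D/B/A; F; G/E] holding=-  ← match
       stack(E, A) → towers=[C; D/B/A/E; F; G] holding=-
       stack(E, C) → towers=[C/E; D/B/A; F; G] holding=-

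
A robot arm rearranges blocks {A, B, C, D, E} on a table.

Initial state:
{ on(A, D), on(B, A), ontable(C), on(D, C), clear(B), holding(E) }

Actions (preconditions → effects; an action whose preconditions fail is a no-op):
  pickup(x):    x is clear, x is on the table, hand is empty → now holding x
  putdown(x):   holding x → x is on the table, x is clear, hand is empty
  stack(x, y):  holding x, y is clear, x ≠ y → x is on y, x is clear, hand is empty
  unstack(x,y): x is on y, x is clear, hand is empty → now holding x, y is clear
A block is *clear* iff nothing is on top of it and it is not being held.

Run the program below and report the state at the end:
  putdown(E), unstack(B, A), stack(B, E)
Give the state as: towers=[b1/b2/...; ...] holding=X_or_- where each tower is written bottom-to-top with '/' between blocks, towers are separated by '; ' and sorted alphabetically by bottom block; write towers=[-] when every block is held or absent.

step 1 (putdown(E)): towers=[C/D/A/B; E] holding=-
step 2 (unstack(B, A)): towers=[C/D/A; E] holding=B
step 3 (stack(B, E)): towers=[C/D/A; E/B] holding=-

towers=[C/D/A; E/B] holding=-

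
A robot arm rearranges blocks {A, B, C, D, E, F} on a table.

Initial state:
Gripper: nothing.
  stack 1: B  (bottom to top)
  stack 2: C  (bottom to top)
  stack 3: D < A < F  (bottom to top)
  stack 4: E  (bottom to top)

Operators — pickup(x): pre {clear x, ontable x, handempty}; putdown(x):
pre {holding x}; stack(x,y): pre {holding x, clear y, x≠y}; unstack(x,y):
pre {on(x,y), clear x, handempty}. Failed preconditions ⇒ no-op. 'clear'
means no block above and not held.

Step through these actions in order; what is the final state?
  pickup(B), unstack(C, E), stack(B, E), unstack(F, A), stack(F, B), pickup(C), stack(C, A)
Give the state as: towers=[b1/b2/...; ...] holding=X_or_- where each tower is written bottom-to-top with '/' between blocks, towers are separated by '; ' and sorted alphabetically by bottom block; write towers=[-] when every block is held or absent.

towers=[D/A/C; E/B/F] holding=-

step 1 (pickup(B)): towers=[C; D/A/F; E] holding=B
step 2 (unstack(C, E)) [no-op]: towers=[C; D/A/F; E] holding=B
step 3 (stack(B, E)): towers=[C; D/A/F; E/B] holding=-
step 4 (unstack(F, A)): towers=[C; D/A; E/B] holding=F
step 5 (stack(F, B)): towers=[C; D/A; E/B/F] holding=-
step 6 (pickup(C)): towers=[D/A; E/B/F] holding=C
step 7 (stack(C, A)): towers=[D/A/C; E/B/F] holding=-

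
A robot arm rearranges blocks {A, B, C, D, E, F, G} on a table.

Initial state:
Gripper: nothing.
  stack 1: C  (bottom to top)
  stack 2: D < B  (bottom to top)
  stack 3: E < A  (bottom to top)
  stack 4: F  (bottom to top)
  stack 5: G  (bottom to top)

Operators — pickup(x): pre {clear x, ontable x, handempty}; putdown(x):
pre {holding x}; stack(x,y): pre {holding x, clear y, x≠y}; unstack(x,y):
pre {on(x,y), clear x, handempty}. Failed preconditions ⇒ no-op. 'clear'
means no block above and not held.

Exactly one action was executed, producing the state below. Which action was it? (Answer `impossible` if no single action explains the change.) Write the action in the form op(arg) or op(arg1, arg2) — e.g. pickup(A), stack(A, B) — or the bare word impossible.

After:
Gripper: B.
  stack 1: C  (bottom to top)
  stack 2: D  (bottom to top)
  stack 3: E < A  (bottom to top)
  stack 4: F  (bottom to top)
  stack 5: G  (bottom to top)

target: towers=[C; D; E/A; F; G] holding=B
     unstack(B, D) → towers=[C; D; E/A; F; G] holding=B  ← match
         pickup(F) → towers=[C; D/B; E/A; G] holding=F
         pickup(G) → towers=[C; D/B; E/A; F] holding=G
     unstack(A, E) → towers=[C; D/B; E; F; G] holding=A
         pickup(C) → towers=[D/B; E/A; F; G] holding=C

unstack(B, D)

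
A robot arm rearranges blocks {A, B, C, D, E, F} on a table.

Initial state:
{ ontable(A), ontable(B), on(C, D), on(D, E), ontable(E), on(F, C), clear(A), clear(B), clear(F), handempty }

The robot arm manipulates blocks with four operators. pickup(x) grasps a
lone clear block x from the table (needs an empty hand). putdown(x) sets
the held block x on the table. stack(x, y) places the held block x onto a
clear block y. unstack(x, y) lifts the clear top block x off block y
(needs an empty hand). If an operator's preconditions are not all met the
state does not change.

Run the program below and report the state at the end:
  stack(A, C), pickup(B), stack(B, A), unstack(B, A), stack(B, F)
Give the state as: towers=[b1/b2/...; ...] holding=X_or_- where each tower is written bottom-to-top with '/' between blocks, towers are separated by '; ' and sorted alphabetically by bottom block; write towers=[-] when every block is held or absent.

towers=[A; E/D/C/F/B] holding=-

step 1 (stack(A, C)) [no-op]: towers=[A; B; E/D/C/F] holding=-
step 2 (pickup(B)): towers=[A; E/D/C/F] holding=B
step 3 (stack(B, A)): towers=[A/B; E/D/C/F] holding=-
step 4 (unstack(B, A)): towers=[A; E/D/C/F] holding=B
step 5 (stack(B, F)): towers=[A; E/D/C/F/B] holding=-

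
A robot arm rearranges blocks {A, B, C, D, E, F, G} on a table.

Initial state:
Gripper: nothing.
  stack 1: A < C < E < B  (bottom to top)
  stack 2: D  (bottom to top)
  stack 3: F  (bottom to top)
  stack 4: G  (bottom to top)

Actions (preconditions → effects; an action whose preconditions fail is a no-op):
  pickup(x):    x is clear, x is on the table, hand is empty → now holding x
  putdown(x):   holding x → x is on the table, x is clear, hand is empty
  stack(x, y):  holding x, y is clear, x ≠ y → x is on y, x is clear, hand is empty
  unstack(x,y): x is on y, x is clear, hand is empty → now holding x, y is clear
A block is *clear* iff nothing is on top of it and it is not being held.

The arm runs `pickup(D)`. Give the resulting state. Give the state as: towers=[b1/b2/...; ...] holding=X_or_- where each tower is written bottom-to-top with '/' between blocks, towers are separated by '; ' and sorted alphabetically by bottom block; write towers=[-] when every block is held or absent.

before: towers=[A/C/E/B; D; F; G] holding=-
pre[pickup(D)]: clear(D) yes, ontable(D) yes, handempty yes
all met → apply pickup(D)
after:  towers=[A/C/E/B; F; G] holding=D

towers=[A/C/E/B; F; G] holding=D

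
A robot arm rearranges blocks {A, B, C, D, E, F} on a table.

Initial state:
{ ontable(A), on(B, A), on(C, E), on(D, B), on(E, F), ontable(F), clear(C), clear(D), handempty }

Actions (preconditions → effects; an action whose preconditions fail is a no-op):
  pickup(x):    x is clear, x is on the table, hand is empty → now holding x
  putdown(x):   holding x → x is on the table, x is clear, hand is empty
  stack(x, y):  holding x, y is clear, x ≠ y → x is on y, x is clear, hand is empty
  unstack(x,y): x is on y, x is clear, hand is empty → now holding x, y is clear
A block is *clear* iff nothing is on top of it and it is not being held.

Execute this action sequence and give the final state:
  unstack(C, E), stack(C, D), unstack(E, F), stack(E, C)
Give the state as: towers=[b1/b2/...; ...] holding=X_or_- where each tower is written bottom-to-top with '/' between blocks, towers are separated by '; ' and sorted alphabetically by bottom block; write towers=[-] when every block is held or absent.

step 1 (unstack(C, E)): towers=[A/B/D; F/E] holding=C
step 2 (stack(C, D)): towers=[A/B/D/C; F/E] holding=-
step 3 (unstack(E, F)): towers=[A/B/D/C; F] holding=E
step 4 (stack(E, C)): towers=[A/B/D/C/E; F] holding=-

towers=[A/B/D/C/E; F] holding=-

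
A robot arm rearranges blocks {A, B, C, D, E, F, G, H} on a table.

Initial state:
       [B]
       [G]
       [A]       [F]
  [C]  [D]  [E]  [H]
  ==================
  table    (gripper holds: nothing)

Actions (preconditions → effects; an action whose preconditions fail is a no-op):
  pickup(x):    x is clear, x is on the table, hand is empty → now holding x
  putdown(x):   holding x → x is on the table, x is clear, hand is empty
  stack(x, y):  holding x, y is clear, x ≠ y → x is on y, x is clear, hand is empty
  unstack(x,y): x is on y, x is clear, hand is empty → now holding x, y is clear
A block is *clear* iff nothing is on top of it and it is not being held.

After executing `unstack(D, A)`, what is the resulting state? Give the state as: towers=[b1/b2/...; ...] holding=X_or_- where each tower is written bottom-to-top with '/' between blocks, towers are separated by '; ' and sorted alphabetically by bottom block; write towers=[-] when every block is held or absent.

before: towers=[C; D/A/G/B; E; H/F] holding=-
pre[unstack(D, A)]: on(D,A) fail, clear(D) fail, handempty ok
on(D,A), clear(D) unmet → unstack(D, A) is a no-op
after:  towers=[C; D/A/G/B; E; H/F] holding=-

towers=[C; D/A/G/B; E; H/F] holding=-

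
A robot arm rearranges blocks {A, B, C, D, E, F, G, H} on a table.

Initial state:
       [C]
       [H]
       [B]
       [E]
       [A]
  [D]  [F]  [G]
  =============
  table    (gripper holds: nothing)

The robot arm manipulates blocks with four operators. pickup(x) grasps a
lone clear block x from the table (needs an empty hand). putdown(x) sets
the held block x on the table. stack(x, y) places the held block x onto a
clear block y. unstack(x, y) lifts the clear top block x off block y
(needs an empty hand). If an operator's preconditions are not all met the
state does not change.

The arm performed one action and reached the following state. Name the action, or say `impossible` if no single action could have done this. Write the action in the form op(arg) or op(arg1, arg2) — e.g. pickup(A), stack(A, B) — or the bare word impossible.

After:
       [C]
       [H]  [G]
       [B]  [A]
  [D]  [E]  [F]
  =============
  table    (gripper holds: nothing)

impossible

target: towers=[D; E/B/H/C; F/A/G] holding=-
         pickup(G) → towers=[D; F/A/E/B/H/C] holding=G
         pickup(D) → towers=[F/A/E/B/H/C; G] holding=D
     unstack(C, H) → towers=[D; F/A/E/B/H; G] holding=C
none of the 3 applicable actions match → impossible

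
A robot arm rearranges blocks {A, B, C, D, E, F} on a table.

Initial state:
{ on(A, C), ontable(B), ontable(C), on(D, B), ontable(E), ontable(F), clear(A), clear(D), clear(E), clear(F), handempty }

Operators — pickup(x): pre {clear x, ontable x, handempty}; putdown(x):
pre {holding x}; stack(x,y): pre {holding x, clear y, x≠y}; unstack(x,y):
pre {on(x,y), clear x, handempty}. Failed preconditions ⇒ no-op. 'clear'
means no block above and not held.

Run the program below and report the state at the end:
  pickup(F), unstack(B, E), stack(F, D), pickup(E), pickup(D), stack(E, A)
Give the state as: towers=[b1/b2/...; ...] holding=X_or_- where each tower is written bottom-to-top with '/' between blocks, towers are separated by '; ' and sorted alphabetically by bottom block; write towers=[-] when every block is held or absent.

step 1 (pickup(F)): towers=[B/D; C/A; E] holding=F
step 2 (unstack(B, E)) [no-op]: towers=[B/D; C/A; E] holding=F
step 3 (stack(F, D)): towers=[B/D/F; C/A; E] holding=-
step 4 (pickup(E)): towers=[B/D/F; C/A] holding=E
step 5 (pickup(D)) [no-op]: towers=[B/D/F; C/A] holding=E
step 6 (stack(E, A)): towers=[B/D/F; C/A/E] holding=-

towers=[B/D/F; C/A/E] holding=-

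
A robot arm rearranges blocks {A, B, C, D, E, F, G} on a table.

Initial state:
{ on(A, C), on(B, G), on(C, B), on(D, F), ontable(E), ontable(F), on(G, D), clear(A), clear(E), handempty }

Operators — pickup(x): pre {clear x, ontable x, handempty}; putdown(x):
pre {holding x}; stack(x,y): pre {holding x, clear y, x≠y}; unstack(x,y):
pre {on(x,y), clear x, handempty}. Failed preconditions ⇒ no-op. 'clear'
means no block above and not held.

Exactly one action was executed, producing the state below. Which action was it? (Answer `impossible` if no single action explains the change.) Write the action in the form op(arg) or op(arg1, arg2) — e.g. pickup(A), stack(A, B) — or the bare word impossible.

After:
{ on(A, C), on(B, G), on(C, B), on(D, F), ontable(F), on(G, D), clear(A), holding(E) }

target: towers=[F/D/G/B/C/A] holding=E
     unstack(A, C) → towers=[E; F/D/G/B/C] holding=A
         pickup(E) → towers=[F/D/G/B/C/A] holding=E  ← match

pickup(E)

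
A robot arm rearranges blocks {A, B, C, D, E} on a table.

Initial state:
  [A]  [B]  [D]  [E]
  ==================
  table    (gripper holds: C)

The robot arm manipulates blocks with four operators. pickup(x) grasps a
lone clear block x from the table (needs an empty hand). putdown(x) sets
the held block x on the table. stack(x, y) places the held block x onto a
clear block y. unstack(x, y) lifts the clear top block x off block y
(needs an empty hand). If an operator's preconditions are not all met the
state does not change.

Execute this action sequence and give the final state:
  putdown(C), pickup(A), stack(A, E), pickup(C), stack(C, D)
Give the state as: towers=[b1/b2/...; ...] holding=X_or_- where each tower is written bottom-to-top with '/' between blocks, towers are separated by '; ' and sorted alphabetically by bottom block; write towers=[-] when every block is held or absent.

step 1 (putdown(C)): towers=[A; B; C; D; E] holding=-
step 2 (pickup(A)): towers=[B; C; D; E] holding=A
step 3 (stack(A, E)): towers=[B; C; D; E/A] holding=-
step 4 (pickup(C)): towers=[B; D; E/A] holding=C
step 5 (stack(C, D)): towers=[B; D/C; E/A] holding=-

towers=[B; D/C; E/A] holding=-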